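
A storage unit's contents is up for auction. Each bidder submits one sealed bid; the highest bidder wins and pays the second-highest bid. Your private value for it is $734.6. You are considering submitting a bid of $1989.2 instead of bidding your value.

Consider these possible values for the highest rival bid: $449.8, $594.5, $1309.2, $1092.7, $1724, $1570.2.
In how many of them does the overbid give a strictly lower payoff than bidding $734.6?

The deviation hurts exactly when the highest competing bid lies strictly between $734.6 and $1989.2 — overbidding then wins at a price above your value.
$449.8: below both → same outcome either way.
$594.5: below both → same outcome either way.
$1309.2: inside the interval → strictly worse (loss $574.6).
$1092.7: inside the interval → strictly worse (loss $358.1).
$1724: inside the interval → strictly worse (loss $989.4).
$1570.2: inside the interval → strictly worse (loss $835.6).
Count: 4.

4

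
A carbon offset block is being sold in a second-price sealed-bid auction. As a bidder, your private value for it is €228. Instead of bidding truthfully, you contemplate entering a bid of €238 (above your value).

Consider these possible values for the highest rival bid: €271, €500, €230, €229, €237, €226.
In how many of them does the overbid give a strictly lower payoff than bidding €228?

3

The deviation hurts exactly when the highest competing bid lies strictly between €228 and €238 — overbidding then wins at a price above your value.
€271: above both → same outcome either way.
€500: above both → same outcome either way.
€230: inside the interval → strictly worse (loss €2).
€229: inside the interval → strictly worse (loss €1).
€237: inside the interval → strictly worse (loss €9).
€226: below both → same outcome either way.
Count: 3.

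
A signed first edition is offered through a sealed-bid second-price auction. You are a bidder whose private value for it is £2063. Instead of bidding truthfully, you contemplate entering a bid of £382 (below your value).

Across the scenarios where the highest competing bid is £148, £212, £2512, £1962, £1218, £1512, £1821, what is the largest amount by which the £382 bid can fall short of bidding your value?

£148: same outcome either way → loss £0.
£212: same outcome either way → loss £0.
£2512: same outcome either way → loss £0.
£1962: truthful gives £101, deviation gives £0 → loss £101.
£1218: truthful gives £845, deviation gives £0 → loss £845.
£1512: truthful gives £551, deviation gives £0 → loss £551.
£1821: truthful gives £242, deviation gives £0 → loss £242.
Maximum loss: £845.

£845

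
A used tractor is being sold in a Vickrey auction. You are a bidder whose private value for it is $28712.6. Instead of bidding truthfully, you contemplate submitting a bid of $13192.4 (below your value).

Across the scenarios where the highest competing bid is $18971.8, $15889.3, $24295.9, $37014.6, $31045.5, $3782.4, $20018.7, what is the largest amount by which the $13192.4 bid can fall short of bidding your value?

$12823.3

$18971.8: truthful gives $9740.8, deviation gives $0 → loss $9740.8.
$15889.3: truthful gives $12823.3, deviation gives $0 → loss $12823.3.
$24295.9: truthful gives $4416.7, deviation gives $0 → loss $4416.7.
$37014.6: same outcome either way → loss $0.
$31045.5: same outcome either way → loss $0.
$3782.4: same outcome either way → loss $0.
$20018.7: truthful gives $8693.9, deviation gives $0 → loss $8693.9.
Maximum loss: $12823.3.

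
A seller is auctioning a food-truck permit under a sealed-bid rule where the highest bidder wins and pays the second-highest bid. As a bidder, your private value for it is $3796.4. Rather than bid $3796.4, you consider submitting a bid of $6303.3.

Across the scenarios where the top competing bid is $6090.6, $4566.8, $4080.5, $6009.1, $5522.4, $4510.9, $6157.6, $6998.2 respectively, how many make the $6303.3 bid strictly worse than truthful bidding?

The deviation hurts exactly when the highest competing bid lies strictly between $3796.4 and $6303.3 — overbidding then wins at a price above your value.
$6090.6: inside the interval → strictly worse (loss $2294.2).
$4566.8: inside the interval → strictly worse (loss $770.4).
$4080.5: inside the interval → strictly worse (loss $284.1).
$6009.1: inside the interval → strictly worse (loss $2212.7).
$5522.4: inside the interval → strictly worse (loss $1726).
$4510.9: inside the interval → strictly worse (loss $714.5).
$6157.6: inside the interval → strictly worse (loss $2361.2).
$6998.2: above both → same outcome either way.
Count: 7.

7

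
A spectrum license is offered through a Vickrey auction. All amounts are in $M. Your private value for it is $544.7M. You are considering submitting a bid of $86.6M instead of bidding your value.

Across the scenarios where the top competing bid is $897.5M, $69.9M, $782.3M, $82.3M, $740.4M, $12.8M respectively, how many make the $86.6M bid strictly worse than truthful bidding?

0

The deviation hurts exactly when the highest competing bid lies strictly between $86.6M and $544.7M — underbidding then forfeits a profitable win.
$897.5M: above both → same outcome either way.
$69.9M: below both → same outcome either way.
$782.3M: above both → same outcome either way.
$82.3M: below both → same outcome either way.
$740.4M: above both → same outcome either way.
$12.8M: below both → same outcome either way.
Count: 0.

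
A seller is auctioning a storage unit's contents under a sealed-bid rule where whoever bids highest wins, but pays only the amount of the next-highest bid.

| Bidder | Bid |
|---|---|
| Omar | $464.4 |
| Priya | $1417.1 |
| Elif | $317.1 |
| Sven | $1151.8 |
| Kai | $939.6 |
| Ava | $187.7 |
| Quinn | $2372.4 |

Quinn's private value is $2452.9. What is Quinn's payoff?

$1035.8

Highest bid: Quinn at $2372.4, so Quinn wins.
Second-highest bid: Priya at $1417.1 — that is the price the winner pays.
Quinn's payoff = value − price = $2452.9 − $1417.1 = $1035.8.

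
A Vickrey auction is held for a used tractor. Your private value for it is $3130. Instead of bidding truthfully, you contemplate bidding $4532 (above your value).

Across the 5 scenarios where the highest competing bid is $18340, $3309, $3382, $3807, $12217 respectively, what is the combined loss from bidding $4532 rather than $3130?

$1108

The deviation costs you only when the competing bid falls strictly between $3130 and $4532; elsewhere both bids give the same outcome.
$18340: outcomes coincide → loss $0.
$3309: truthful payoff $0, deviation payoff −$179 → loss $179.
$3382: truthful payoff $0, deviation payoff −$252 → loss $252.
$3807: truthful payoff $0, deviation payoff −$677 → loss $677.
$12217: outcomes coincide → loss $0.
Total loss = $179 + $252 + $677 = $1108.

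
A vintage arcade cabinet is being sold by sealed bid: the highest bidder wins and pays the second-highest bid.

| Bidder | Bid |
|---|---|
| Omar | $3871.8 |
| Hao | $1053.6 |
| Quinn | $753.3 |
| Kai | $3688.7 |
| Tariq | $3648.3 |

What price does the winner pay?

$3688.7

Highest bid: Omar at $3871.8, so Omar wins.
Second-highest bid: Kai at $3688.7 — that is the price the winner pays.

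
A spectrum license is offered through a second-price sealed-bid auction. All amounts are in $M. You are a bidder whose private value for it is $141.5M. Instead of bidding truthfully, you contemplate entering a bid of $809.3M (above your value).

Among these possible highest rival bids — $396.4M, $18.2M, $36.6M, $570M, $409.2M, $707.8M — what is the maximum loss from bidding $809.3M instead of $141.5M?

$566.3M

$396.4M: truthful gives $0M, deviation gives −$254.9M → loss $254.9M.
$18.2M: same outcome either way → loss $0M.
$36.6M: same outcome either way → loss $0M.
$570M: truthful gives $0M, deviation gives −$428.5M → loss $428.5M.
$409.2M: truthful gives $0M, deviation gives −$267.7M → loss $267.7M.
$707.8M: truthful gives $0M, deviation gives −$566.3M → loss $566.3M.
Maximum loss: $566.3M.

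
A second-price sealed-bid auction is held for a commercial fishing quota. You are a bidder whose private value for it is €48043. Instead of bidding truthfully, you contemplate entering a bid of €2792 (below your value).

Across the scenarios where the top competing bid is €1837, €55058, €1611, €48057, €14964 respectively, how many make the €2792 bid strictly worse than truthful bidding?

The deviation hurts exactly when the highest competing bid lies strictly between €2792 and €48043 — underbidding then forfeits a profitable win.
€1837: below both → same outcome either way.
€55058: above both → same outcome either way.
€1611: below both → same outcome either way.
€48057: above both → same outcome either way.
€14964: inside the interval → strictly worse (loss €33079).
Count: 1.

1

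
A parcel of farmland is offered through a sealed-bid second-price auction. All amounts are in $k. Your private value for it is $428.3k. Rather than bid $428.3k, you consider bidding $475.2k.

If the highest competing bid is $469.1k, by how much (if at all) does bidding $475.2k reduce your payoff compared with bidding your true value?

Bidding your value $428.3k: you lose (since $428.3k < $469.1k). Payoff $0k.
Bidding $475.2k: you win and pay $469.1k. Payoff $428.3k − $469.1k = −$40.8k.
The competing bid $469.1k lies between your value and your inflated bid, so overbidding wins an item priced above your value.
Loss from deviating = $0k − (−$40.8k) = $40.8k.

$40.8k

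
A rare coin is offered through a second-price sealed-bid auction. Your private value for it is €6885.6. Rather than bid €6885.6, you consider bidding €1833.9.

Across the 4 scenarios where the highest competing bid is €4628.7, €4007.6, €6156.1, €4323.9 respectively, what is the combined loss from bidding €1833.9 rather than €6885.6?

€8426.1

The deviation costs you only when the competing bid falls strictly between €1833.9 and €6885.6; elsewhere both bids give the same outcome.
€4628.7: truthful payoff €2256.9, deviation payoff €0 → loss €2256.9.
€4007.6: truthful payoff €2878, deviation payoff €0 → loss €2878.
€6156.1: truthful payoff €729.5, deviation payoff €0 → loss €729.5.
€4323.9: truthful payoff €2561.7, deviation payoff €0 → loss €2561.7.
Total loss = €2256.9 + €2878 + €729.5 + €2561.7 = €8426.1.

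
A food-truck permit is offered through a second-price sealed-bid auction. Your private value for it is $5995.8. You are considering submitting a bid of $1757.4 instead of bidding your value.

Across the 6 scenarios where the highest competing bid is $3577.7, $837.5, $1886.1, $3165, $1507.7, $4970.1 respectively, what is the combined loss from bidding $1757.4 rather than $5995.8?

The deviation costs you only when the competing bid falls strictly between $1757.4 and $5995.8; elsewhere both bids give the same outcome.
$3577.7: truthful payoff $2418.1, deviation payoff $0 → loss $2418.1.
$837.5: outcomes coincide → loss $0.
$1886.1: truthful payoff $4109.7, deviation payoff $0 → loss $4109.7.
$3165: truthful payoff $2830.8, deviation payoff $0 → loss $2830.8.
$1507.7: outcomes coincide → loss $0.
$4970.1: truthful payoff $1025.7, deviation payoff $0 → loss $1025.7.
Total loss = $2418.1 + $4109.7 + $2830.8 + $1025.7 = $10384.3.
Truthful bidding weakly dominates here: raising your bid can only win items priced above your value, and lowering it can only forfeit items priced below.

$10384.3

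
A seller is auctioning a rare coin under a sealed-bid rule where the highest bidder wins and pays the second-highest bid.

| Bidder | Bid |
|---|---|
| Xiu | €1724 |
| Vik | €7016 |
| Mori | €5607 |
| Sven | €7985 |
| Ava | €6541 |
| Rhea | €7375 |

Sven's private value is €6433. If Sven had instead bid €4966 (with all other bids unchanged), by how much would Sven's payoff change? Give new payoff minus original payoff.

The highest bid among the other bidders is €7375; Sven's bid doesn't change that.
Original bid €7985: Sven is highest, pays the top rival bid €7375; payoff €6433 − €7375 = −€942.
Alternative bid €4966: Sven is not highest (top rival bid is €7375); payoff €0.
Change in payoff = €0 − (−€942) = €942.

€942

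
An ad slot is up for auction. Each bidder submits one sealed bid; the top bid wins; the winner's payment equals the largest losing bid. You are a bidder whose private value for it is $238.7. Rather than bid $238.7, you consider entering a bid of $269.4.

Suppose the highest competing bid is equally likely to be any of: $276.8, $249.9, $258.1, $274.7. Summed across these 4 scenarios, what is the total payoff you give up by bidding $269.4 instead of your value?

$30.6

The deviation costs you only when the competing bid falls strictly between $238.7 and $269.4; elsewhere both bids give the same outcome.
$276.8: outcomes coincide → loss $0.
$249.9: truthful payoff $0, deviation payoff −$11.2 → loss $11.2.
$258.1: truthful payoff $0, deviation payoff −$19.4 → loss $19.4.
$274.7: outcomes coincide → loss $0.
Total loss = $11.2 + $19.4 = $30.6.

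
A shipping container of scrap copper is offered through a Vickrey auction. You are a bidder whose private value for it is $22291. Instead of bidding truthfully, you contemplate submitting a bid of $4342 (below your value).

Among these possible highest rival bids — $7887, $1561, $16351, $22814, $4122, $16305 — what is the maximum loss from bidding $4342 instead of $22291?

$7887: truthful gives $14404, deviation gives $0 → loss $14404.
$1561: same outcome either way → loss $0.
$16351: truthful gives $5940, deviation gives $0 → loss $5940.
$22814: same outcome either way → loss $0.
$4122: same outcome either way → loss $0.
$16305: truthful gives $5986, deviation gives $0 → loss $5986.
Maximum loss: $14404.

$14404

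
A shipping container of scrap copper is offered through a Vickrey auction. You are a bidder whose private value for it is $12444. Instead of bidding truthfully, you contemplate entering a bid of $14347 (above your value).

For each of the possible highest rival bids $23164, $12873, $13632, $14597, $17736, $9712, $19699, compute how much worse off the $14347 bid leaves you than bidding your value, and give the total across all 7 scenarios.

The deviation costs you only when the competing bid falls strictly between $12444 and $14347; elsewhere both bids give the same outcome.
$23164: outcomes coincide → loss $0.
$12873: truthful payoff $0, deviation payoff −$429 → loss $429.
$13632: truthful payoff $0, deviation payoff −$1188 → loss $1188.
$14597: outcomes coincide → loss $0.
$17736: outcomes coincide → loss $0.
$9712: outcomes coincide → loss $0.
$19699: outcomes coincide → loss $0.
Total loss = $429 + $1188 = $1617.

$1617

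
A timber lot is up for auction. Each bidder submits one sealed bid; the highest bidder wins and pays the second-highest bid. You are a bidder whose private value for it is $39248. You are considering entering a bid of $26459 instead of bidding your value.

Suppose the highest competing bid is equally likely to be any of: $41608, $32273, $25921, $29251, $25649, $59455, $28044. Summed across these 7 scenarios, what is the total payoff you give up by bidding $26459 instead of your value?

$28176

The deviation costs you only when the competing bid falls strictly between $26459 and $39248; elsewhere both bids give the same outcome.
$41608: outcomes coincide → loss $0.
$32273: truthful payoff $6975, deviation payoff $0 → loss $6975.
$25921: outcomes coincide → loss $0.
$29251: truthful payoff $9997, deviation payoff $0 → loss $9997.
$25649: outcomes coincide → loss $0.
$59455: outcomes coincide → loss $0.
$28044: truthful payoff $11204, deviation payoff $0 → loss $11204.
Total loss = $6975 + $9997 + $11204 = $28176.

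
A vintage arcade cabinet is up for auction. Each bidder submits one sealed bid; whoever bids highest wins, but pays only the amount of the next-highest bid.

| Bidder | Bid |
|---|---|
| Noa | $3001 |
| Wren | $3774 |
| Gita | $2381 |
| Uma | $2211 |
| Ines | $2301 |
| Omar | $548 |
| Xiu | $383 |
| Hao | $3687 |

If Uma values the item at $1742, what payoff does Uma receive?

$0

Highest bid: Wren at $3774, so Wren wins.
Second-highest bid: Hao at $3687 — that is the price the winner pays.
Uma did not win, so Uma pays nothing and receives nothing: payoff $0.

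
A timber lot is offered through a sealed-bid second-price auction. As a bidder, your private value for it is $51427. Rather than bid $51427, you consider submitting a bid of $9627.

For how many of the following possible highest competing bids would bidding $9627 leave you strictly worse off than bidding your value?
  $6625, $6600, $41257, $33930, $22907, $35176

4

The deviation hurts exactly when the highest competing bid lies strictly between $9627 and $51427 — underbidding then forfeits a profitable win.
$6625: below both → same outcome either way.
$6600: below both → same outcome either way.
$41257: inside the interval → strictly worse (loss $10170).
$33930: inside the interval → strictly worse (loss $17497).
$22907: inside the interval → strictly worse (loss $28520).
$35176: inside the interval → strictly worse (loss $16251).
Count: 4.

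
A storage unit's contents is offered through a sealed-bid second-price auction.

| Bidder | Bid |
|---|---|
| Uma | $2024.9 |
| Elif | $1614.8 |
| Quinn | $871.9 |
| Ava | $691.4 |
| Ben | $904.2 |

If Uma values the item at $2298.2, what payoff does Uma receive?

Highest bid: Uma at $2024.9, so Uma wins.
Second-highest bid: Elif at $1614.8 — that is the price the winner pays.
Uma's payoff = value − price = $2298.2 − $1614.8 = $683.4.

$683.4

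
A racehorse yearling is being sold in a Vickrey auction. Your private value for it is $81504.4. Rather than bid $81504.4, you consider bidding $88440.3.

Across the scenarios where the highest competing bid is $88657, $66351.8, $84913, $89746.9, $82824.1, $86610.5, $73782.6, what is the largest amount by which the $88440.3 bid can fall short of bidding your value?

$5106.1

$88657: same outcome either way → loss $0.
$66351.8: same outcome either way → loss $0.
$84913: truthful gives $0, deviation gives −$3408.6 → loss $3408.6.
$89746.9: same outcome either way → loss $0.
$82824.1: truthful gives $0, deviation gives −$1319.7 → loss $1319.7.
$86610.5: truthful gives $0, deviation gives −$5106.1 → loss $5106.1.
$73782.6: same outcome either way → loss $0.
Maximum loss: $5106.1.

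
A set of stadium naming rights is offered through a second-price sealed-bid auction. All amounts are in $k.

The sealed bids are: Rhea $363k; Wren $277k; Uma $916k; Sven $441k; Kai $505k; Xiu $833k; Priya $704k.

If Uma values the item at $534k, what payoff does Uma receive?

−$299k

Highest bid: Uma at $916k, so Uma wins.
Second-highest bid: Xiu at $833k — that is the price the winner pays.
Uma's payoff = value − price = $534k − $833k = −$299k.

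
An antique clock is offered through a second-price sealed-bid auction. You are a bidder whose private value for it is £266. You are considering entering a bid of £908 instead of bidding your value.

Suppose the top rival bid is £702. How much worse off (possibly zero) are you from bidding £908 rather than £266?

Bidding your value £266: you lose (since £266 < £702). Payoff £0.
Bidding £908: you win and pay £702. Payoff £266 − £702 = −£436.
The competing bid £702 lies between your value and your inflated bid, so overbidding wins an item priced above your value.
Loss from deviating = £0 − (−£436) = £436.
In a second-price auction your bid sets only whether you win, not what you pay, so bidding your true value is weakly dominant.

£436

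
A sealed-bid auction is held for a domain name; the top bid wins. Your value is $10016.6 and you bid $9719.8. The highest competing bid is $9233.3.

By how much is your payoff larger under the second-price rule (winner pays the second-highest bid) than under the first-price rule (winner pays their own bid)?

You have the highest bid, so you win under either rule.
Second-price: pay $9233.3 → payoff $783.3.
First-price: pay your own bid $9719.8 → payoff $296.8.
Difference = $783.3 − ($296.8) = $486.5.

$486.5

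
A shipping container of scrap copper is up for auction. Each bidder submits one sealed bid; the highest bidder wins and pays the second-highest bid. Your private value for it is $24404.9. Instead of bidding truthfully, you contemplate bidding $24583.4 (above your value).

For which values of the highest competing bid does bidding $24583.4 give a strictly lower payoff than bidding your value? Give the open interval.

($24404.9, $24583.4)

If the competing bid is below $24404.9, both bids win at the same price — no difference.
If it is above $24583.4, both bids lose — no difference.
If it lies strictly between $24404.9 and $24583.4, bidding your value loses (payoff 0) while bidding $24583.4 wins at a price above your value (payoff negative).
So the deviation strictly hurts on the open interval ($24404.9, $24583.4).
In a second-price auction your bid sets only whether you win, not what you pay, so bidding your true value is weakly dominant.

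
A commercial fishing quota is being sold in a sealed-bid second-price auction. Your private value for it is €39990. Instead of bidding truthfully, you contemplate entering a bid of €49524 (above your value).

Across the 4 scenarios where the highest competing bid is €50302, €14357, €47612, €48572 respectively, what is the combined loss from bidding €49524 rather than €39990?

€16204

The deviation costs you only when the competing bid falls strictly between €39990 and €49524; elsewhere both bids give the same outcome.
€50302: outcomes coincide → loss €0.
€14357: outcomes coincide → loss €0.
€47612: truthful payoff €0, deviation payoff −€7622 → loss €7622.
€48572: truthful payoff €0, deviation payoff −€8582 → loss €8582.
Total loss = €7622 + €8582 = €16204.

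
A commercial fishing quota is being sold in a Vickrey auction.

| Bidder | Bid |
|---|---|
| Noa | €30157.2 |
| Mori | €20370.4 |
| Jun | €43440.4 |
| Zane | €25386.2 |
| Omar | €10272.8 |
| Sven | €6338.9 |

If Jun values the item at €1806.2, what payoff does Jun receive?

Highest bid: Jun at €43440.4, so Jun wins.
Second-highest bid: Noa at €30157.2 — that is the price the winner pays.
Jun's payoff = value − price = €1806.2 − €30157.2 = −€28351.

−€28351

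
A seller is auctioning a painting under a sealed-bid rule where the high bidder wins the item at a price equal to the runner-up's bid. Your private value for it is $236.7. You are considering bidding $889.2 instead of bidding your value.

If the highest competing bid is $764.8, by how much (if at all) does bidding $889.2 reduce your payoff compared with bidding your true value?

Bidding your value $236.7: you lose (since $236.7 < $764.8). Payoff $0.
Bidding $889.2: you win and pay $764.8. Payoff $236.7 − $764.8 = −$528.1.
The competing bid $764.8 lies between your value and your inflated bid, so overbidding wins an item priced above your value.
Loss from deviating = $0 − (−$528.1) = $528.1.
Because the price is fixed by the runner-up's bid, deviating from your value can only change a good outcome into a bad one — never the reverse.

$528.1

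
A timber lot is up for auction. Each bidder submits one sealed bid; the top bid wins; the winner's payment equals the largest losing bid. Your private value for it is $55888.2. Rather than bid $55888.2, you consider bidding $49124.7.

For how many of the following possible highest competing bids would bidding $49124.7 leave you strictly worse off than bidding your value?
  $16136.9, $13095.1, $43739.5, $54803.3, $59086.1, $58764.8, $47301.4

1

The deviation hurts exactly when the highest competing bid lies strictly between $49124.7 and $55888.2 — underbidding then forfeits a profitable win.
$16136.9: below both → same outcome either way.
$13095.1: below both → same outcome either way.
$43739.5: below both → same outcome either way.
$54803.3: inside the interval → strictly worse (loss $1084.9).
$59086.1: above both → same outcome either way.
$58764.8: above both → same outcome either way.
$47301.4: below both → same outcome either way.
Count: 1.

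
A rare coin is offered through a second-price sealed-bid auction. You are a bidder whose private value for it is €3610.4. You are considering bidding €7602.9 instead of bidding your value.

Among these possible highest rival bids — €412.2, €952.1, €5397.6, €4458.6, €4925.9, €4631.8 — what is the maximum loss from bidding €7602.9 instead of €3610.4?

€1787.2

€412.2: same outcome either way → loss €0.
€952.1: same outcome either way → loss €0.
€5397.6: truthful gives €0, deviation gives −€1787.2 → loss €1787.2.
€4458.6: truthful gives €0, deviation gives −€848.2 → loss €848.2.
€4925.9: truthful gives €0, deviation gives −€1315.5 → loss €1315.5.
€4631.8: truthful gives €0, deviation gives −€1021.4 → loss €1021.4.
Maximum loss: €1787.2.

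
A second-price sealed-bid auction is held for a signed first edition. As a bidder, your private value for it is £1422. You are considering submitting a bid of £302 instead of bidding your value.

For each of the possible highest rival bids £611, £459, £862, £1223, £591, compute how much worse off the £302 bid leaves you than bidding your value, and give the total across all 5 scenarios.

The deviation costs you only when the competing bid falls strictly between £302 and £1422; elsewhere both bids give the same outcome.
£611: truthful payoff £811, deviation payoff £0 → loss £811.
£459: truthful payoff £963, deviation payoff £0 → loss £963.
£862: truthful payoff £560, deviation payoff £0 → loss £560.
£1223: truthful payoff £199, deviation payoff £0 → loss £199.
£591: truthful payoff £831, deviation payoff £0 → loss £831.
Total loss = £811 + £963 + £560 + £199 + £831 = £3364.

£3364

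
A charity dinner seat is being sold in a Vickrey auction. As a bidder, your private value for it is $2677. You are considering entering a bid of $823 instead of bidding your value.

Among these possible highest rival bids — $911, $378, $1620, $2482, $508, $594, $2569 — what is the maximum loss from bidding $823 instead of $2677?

$911: truthful gives $1766, deviation gives $0 → loss $1766.
$378: same outcome either way → loss $0.
$1620: truthful gives $1057, deviation gives $0 → loss $1057.
$2482: truthful gives $195, deviation gives $0 → loss $195.
$508: same outcome either way → loss $0.
$594: same outcome either way → loss $0.
$2569: truthful gives $108, deviation gives $0 → loss $108.
Maximum loss: $1766.

$1766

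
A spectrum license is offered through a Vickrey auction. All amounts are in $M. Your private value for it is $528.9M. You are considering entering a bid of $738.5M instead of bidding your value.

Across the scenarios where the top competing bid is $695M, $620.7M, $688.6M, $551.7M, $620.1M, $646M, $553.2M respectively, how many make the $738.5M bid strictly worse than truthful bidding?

7

The deviation hurts exactly when the highest competing bid lies strictly between $528.9M and $738.5M — overbidding then wins at a price above your value.
$695M: inside the interval → strictly worse (loss $166.1M).
$620.7M: inside the interval → strictly worse (loss $91.8M).
$688.6M: inside the interval → strictly worse (loss $159.7M).
$551.7M: inside the interval → strictly worse (loss $22.8M).
$620.1M: inside the interval → strictly worse (loss $91.2M).
$646M: inside the interval → strictly worse (loss $117.1M).
$553.2M: inside the interval → strictly worse (loss $24.3M).
Count: 7.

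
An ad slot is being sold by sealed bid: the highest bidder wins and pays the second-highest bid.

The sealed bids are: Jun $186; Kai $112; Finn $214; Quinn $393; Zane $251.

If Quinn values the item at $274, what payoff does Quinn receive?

$23

Highest bid: Quinn at $393, so Quinn wins.
Second-highest bid: Zane at $251 — that is the price the winner pays.
Quinn's payoff = value − price = $274 − $251 = $23.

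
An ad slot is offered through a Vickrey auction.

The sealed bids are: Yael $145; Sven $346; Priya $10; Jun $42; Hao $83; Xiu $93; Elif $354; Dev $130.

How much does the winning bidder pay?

$346

Highest bid: Elif at $354, so Elif wins.
Second-highest bid: Sven at $346 — that is the price the winner pays.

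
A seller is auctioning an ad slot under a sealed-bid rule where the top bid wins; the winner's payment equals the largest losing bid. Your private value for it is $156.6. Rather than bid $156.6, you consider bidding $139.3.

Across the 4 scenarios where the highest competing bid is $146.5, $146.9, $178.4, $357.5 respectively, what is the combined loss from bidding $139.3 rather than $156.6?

$19.8

The deviation costs you only when the competing bid falls strictly between $139.3 and $156.6; elsewhere both bids give the same outcome.
$146.5: truthful payoff $10.1, deviation payoff $0 → loss $10.1.
$146.9: truthful payoff $9.7, deviation payoff $0 → loss $9.7.
$178.4: outcomes coincide → loss $0.
$357.5: outcomes coincide → loss $0.
Total loss = $10.1 + $9.7 = $19.8.
In a second-price auction your bid sets only whether you win, not what you pay, so bidding your true value is weakly dominant.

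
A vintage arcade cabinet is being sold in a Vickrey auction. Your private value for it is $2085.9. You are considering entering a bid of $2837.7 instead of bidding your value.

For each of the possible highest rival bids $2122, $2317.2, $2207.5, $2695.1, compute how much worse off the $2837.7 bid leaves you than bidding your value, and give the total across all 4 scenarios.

$998.2

The deviation costs you only when the competing bid falls strictly between $2085.9 and $2837.7; elsewhere both bids give the same outcome.
$2122: truthful payoff $0, deviation payoff −$36.1 → loss $36.1.
$2317.2: truthful payoff $0, deviation payoff −$231.3 → loss $231.3.
$2207.5: truthful payoff $0, deviation payoff −$121.6 → loss $121.6.
$2695.1: truthful payoff $0, deviation payoff −$609.2 → loss $609.2.
Total loss = $36.1 + $231.3 + $121.6 + $609.2 = $998.2.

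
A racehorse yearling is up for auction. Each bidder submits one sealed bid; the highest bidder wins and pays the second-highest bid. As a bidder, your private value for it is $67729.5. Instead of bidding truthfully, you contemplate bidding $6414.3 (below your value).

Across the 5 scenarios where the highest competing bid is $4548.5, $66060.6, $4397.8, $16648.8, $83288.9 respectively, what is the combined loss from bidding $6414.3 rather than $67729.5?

$52749.6

The deviation costs you only when the competing bid falls strictly between $6414.3 and $67729.5; elsewhere both bids give the same outcome.
$4548.5: outcomes coincide → loss $0.
$66060.6: truthful payoff $1668.9, deviation payoff $0 → loss $1668.9.
$4397.8: outcomes coincide → loss $0.
$16648.8: truthful payoff $51080.7, deviation payoff $0 → loss $51080.7.
$83288.9: outcomes coincide → loss $0.
Total loss = $1668.9 + $51080.7 = $52749.6.
In a second-price auction your bid sets only whether you win, not what you pay, so bidding your true value is weakly dominant.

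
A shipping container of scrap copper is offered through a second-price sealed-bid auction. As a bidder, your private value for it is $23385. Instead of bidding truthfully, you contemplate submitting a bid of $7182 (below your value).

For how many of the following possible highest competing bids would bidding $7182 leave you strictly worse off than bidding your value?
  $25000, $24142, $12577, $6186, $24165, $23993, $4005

1

The deviation hurts exactly when the highest competing bid lies strictly between $7182 and $23385 — underbidding then forfeits a profitable win.
$25000: above both → same outcome either way.
$24142: above both → same outcome either way.
$12577: inside the interval → strictly worse (loss $10808).
$6186: below both → same outcome either way.
$24165: above both → same outcome either way.
$23993: above both → same outcome either way.
$4005: below both → same outcome either way.
Count: 1.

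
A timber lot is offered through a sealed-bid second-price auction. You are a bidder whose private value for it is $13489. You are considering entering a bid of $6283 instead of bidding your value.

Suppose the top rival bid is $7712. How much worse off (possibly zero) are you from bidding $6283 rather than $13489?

$5777

Bidding your value $13489: you win (since $13489 > $7712) and pay $7712. Payoff $5777.
Bidding $6283: you lose. Payoff $0.
The competing bid $7712 lies between your shaded bid and your value, so underbidding forfeits an item you could have won at a profitable price.
Loss from deviating = $5777 − ($0) = $5777.
Truthful bidding weakly dominates here: raising your bid can only win items priced above your value, and lowering it can only forfeit items priced below.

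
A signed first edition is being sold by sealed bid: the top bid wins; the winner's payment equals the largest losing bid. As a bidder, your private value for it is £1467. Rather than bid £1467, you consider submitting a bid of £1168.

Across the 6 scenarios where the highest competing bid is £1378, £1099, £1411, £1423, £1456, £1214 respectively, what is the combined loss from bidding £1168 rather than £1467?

£453

The deviation costs you only when the competing bid falls strictly between £1168 and £1467; elsewhere both bids give the same outcome.
£1378: truthful payoff £89, deviation payoff £0 → loss £89.
£1099: outcomes coincide → loss £0.
£1411: truthful payoff £56, deviation payoff £0 → loss £56.
£1423: truthful payoff £44, deviation payoff £0 → loss £44.
£1456: truthful payoff £11, deviation payoff £0 → loss £11.
£1214: truthful payoff £253, deviation payoff £0 → loss £253.
Total loss = £89 + £56 + £44 + £11 + £253 = £453.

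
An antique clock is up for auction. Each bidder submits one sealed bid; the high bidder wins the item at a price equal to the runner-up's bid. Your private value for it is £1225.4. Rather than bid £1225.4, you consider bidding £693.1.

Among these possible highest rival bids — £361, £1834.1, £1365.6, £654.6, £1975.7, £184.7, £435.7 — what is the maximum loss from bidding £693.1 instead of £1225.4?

£361: same outcome either way → loss £0.
£1834.1: same outcome either way → loss £0.
£1365.6: same outcome either way → loss £0.
£654.6: same outcome either way → loss £0.
£1975.7: same outcome either way → loss £0.
£184.7: same outcome either way → loss £0.
£435.7: same outcome either way → loss £0.
Maximum loss: £0.

£0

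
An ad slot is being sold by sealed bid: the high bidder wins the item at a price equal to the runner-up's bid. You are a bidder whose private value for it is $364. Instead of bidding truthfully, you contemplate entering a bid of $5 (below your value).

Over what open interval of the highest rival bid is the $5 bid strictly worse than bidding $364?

($5, $364)

If the competing bid is below $5, both bids win at the same price — no difference.
If it is above $364, both bids lose — no difference.
If it lies strictly between $5 and $364, bidding your value wins at a price below your value (positive payoff) while bidding $5 loses (payoff 0).
So the deviation strictly hurts on the open interval ($5, $364).
Truthful bidding weakly dominates here: raising your bid can only win items priced above your value, and lowering it can only forfeit items priced below.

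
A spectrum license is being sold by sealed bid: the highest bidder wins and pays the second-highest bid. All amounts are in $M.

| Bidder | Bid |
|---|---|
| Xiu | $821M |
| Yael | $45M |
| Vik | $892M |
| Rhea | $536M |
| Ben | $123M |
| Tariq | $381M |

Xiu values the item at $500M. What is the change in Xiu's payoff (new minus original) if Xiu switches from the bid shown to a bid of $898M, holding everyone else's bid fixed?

The highest bid among the other bidders is $892M; Xiu's bid doesn't change that.
Original bid $821M: Xiu is not highest (top rival bid is $892M); payoff $0M.
Alternative bid $898M: Xiu is highest, pays the top rival bid $892M; payoff $500M − $892M = −$392M.
Change in payoff = −$392M − ($0M) = −$392M.

−$392M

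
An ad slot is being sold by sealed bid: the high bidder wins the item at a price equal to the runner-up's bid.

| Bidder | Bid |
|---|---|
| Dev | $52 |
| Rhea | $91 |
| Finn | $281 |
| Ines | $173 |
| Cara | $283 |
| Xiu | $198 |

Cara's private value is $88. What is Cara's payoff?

−$193

Highest bid: Cara at $283, so Cara wins.
Second-highest bid: Finn at $281 — that is the price the winner pays.
Cara's payoff = value − price = $88 − $281 = −$193.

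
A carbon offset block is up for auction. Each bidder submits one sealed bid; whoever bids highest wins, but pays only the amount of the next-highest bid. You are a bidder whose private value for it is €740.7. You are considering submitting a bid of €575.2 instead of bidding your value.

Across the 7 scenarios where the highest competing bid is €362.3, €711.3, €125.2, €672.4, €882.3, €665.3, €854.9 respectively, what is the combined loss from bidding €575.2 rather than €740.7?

€173.1

The deviation costs you only when the competing bid falls strictly between €575.2 and €740.7; elsewhere both bids give the same outcome.
€362.3: outcomes coincide → loss €0.
€711.3: truthful payoff €29.4, deviation payoff €0 → loss €29.4.
€125.2: outcomes coincide → loss €0.
€672.4: truthful payoff €68.3, deviation payoff €0 → loss €68.3.
€882.3: outcomes coincide → loss €0.
€665.3: truthful payoff €75.4, deviation payoff €0 → loss €75.4.
€854.9: outcomes coincide → loss €0.
Total loss = €29.4 + €68.3 + €75.4 = €173.1.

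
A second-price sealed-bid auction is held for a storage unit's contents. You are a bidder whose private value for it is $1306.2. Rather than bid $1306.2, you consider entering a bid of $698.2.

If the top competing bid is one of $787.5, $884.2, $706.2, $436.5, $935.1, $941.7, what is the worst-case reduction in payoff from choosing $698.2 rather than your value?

$787.5: truthful gives $518.7, deviation gives $0 → loss $518.7.
$884.2: truthful gives $422, deviation gives $0 → loss $422.
$706.2: truthful gives $600, deviation gives $0 → loss $600.
$436.5: same outcome either way → loss $0.
$935.1: truthful gives $371.1, deviation gives $0 → loss $371.1.
$941.7: truthful gives $364.5, deviation gives $0 → loss $364.5.
Maximum loss: $600.

$600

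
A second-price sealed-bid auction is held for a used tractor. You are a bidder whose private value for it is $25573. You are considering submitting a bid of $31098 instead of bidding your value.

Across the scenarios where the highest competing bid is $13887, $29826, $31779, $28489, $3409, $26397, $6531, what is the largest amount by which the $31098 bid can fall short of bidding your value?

$13887: same outcome either way → loss $0.
$29826: truthful gives $0, deviation gives −$4253 → loss $4253.
$31779: same outcome either way → loss $0.
$28489: truthful gives $0, deviation gives −$2916 → loss $2916.
$3409: same outcome either way → loss $0.
$26397: truthful gives $0, deviation gives −$824 → loss $824.
$6531: same outcome either way → loss $0.
Maximum loss: $4253.

$4253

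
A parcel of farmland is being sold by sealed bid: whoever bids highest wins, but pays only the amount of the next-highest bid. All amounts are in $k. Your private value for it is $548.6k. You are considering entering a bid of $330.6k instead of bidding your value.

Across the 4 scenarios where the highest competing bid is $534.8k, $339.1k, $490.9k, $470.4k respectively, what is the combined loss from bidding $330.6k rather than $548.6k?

The deviation costs you only when the competing bid falls strictly between $330.6k and $548.6k; elsewhere both bids give the same outcome.
$534.8k: truthful payoff $13.8k, deviation payoff $0k → loss $13.8k.
$339.1k: truthful payoff $209.5k, deviation payoff $0k → loss $209.5k.
$490.9k: truthful payoff $57.7k, deviation payoff $0k → loss $57.7k.
$470.4k: truthful payoff $78.2k, deviation payoff $0k → loss $78.2k.
Total loss = $13.8k + $209.5k + $57.7k + $78.2k = $359.2k.
Truthful bidding weakly dominates here: raising your bid can only win items priced above your value, and lowering it can only forfeit items priced below.

$359.2k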